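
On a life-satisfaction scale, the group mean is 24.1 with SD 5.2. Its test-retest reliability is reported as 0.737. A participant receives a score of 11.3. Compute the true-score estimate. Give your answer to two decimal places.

T̂ = 0.737(11.3) + 0.263(24.1) = 8.3281 + 6.3383 = 14.666 → 14.67

14.67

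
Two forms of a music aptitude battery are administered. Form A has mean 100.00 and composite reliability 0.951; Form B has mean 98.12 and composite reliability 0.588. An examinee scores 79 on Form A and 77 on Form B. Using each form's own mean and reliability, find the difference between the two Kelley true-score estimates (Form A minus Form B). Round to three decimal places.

-5.672

T̂_A = 0.951(79) + 0.049(100.00) = 80.02900
T̂_B = 0.588(77) + 0.412(98.12) = 85.70144
T̂_A − T̂_B = -5.67244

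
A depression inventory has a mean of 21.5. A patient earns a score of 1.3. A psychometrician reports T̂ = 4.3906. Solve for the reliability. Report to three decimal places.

0.847

T̂ = ρX + (1 − ρ)μ  ⇒  T̂ − μ = ρ(X − μ)
ρ = (T̂ − μ)/(X − μ) = (4.3906 − 21.5) / (1.3 − 21.5) = -17.1094 / -20.2 = 0.84700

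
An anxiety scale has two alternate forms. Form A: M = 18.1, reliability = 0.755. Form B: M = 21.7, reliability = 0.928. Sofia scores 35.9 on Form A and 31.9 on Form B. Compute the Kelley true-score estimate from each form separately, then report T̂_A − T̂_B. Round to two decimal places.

0.37

T̂_A = 0.755(35.9) + 0.245(18.1) = 31.5390
T̂_B = 0.928(31.9) + 0.072(21.7) = 31.1656
T̂_A − T̂_B = 0.3734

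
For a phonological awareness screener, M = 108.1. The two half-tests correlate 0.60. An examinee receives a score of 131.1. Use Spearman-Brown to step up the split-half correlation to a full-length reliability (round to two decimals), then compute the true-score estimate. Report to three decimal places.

Spearman-Brown: ρ = 2r/(1 + r) = 2(0.60)/(1 + 0.60) = 1.200/1.60 = 0.7500 → 0.75
T̂ = 0.75(131.1) + 0.25(108.1) = 98.325 + 27.025 = 125.3500 → 125.350

125.350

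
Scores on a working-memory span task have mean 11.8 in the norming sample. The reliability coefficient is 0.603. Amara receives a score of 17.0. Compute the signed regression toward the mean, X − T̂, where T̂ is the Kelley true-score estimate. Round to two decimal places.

2.06

Weight the observed score by reliability and the mean by (1 − reliability): T̂ = 0.603·17.0 + 0.397·11.8 = 10.2510 + 4.6846 = 14.9356.
X − T̂ = 17.0 − 14.936 = 2.064 → 2.06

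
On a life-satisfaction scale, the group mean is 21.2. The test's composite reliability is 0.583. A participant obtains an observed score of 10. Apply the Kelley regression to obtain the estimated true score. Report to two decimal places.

14.67

T̂ = 0.583(10) + 0.417(21.2) = 5.830 + 8.8404 = 14.670 → 14.67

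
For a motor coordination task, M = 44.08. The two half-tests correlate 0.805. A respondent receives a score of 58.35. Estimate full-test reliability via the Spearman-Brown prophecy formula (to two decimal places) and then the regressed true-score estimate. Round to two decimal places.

56.78

Spearman-Brown: ρ = 2r/(1 + r) = 2(0.805)/(1 + 0.805) = 1.6100/1.805 = 0.8920 → 0.89
T̂ = ρX + (1 − ρ)μ
  = 0.89 × 58.35 + 0.11 × 44.08
  = 51.9315 + 4.8488
  = 56.780
  ≈ 56.78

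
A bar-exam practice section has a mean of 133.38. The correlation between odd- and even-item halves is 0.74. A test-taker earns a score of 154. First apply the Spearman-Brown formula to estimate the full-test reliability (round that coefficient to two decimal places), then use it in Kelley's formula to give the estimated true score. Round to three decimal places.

150.907

Spearman-Brown: ρ = 2r/(1 + r) = 2(0.74)/(1 + 0.74) = 1.480/1.74 = 0.8506 → 0.85
T̂ = ρX + (1 − ρ)μ
  = 0.85 × 154 + 0.15 × 133.38
  = 130.90 + 20.0070
  = 150.9070
  ≈ 150.907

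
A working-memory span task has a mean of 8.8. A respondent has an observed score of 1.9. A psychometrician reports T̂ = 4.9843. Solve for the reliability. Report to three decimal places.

0.553

T̂ = ρX + (1 − ρ)μ  ⇒  T̂ − μ = ρ(X − μ)
ρ = (T̂ − μ)/(X − μ) = (4.9843 − 8.8) / (1.9 − 8.8) = -3.8157 / -6.9 = 0.55300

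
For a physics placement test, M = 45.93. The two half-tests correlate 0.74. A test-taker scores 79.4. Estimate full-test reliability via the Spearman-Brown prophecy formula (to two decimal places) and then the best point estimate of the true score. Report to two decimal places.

74.38

Spearman-Brown: ρ = 2r/(1 + r) = 2(0.74)/(1 + 0.74) = 1.480/1.74 = 0.8506 → 0.85
T̂ = ρX + (1 − ρ)μ
  = 0.85 × 79.4 + 0.15 × 45.93
  = 67.490 + 6.8895
  = 74.380
  ≈ 74.38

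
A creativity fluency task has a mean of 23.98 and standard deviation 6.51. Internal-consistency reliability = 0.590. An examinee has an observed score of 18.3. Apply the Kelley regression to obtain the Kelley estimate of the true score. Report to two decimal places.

20.63

Regress the observed score toward the mean by the unreliability: T̂ = 0.590·18.3 + 0.410·23.98 = 10.7970 + 9.83180 = 20.629.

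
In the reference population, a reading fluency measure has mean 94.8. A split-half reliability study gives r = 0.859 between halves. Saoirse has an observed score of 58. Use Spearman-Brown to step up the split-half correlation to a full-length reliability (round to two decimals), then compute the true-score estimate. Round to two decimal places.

60.94

Spearman-Brown: ρ = 2r/(1 + r) = 2(0.859)/(1 + 0.859) = 1.7180/1.859 = 0.9242 → 0.92
Regress the observed score toward the mean by the unreliability: T̂ = 0.92·58 + 0.08·94.8 = 53.36 + 7.584 = 60.944.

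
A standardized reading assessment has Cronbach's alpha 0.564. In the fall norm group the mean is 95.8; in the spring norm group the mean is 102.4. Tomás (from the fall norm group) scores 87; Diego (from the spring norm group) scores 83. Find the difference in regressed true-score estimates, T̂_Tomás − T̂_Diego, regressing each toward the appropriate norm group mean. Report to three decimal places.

T̂_Tomás = 0.564(87) + 0.436(95.8) = 90.83680
T̂_Diego = 0.564(83) + 0.436(102.4) = 91.45840
Difference = 90.83680 − 91.45840 = -0.62160

-0.622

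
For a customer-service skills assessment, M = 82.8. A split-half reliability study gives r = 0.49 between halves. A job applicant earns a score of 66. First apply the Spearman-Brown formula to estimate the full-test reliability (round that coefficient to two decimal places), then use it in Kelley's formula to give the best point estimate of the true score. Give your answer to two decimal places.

71.71

Spearman-Brown: ρ = 2r/(1 + r) = 2(0.49)/(1 + 0.49) = 0.980/1.49 = 0.6577 → 0.66
Kelley's formula gives T̂ = 0.66·66 + 0.34·82.8 = 43.56 + 28.152 = 71.712.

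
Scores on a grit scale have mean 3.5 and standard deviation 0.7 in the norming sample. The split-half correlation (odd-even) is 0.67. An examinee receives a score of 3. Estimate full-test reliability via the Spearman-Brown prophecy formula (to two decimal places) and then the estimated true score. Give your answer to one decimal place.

3.1

Spearman-Brown: ρ = 2r/(1 + r) = 2(0.67)/(1 + 0.67) = 1.340/1.67 = 0.8024 → 0.80
T̂ = ρX + (1 − ρ)μ
  = 0.80 × 3 + 0.20 × 3.5
  = 2.40 + 0.700
  = 3.10
  ≈ 3.1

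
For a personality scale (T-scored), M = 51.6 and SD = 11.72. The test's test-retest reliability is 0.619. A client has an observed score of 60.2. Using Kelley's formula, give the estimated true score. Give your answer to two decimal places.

T̂ = ρX + (1 − ρ)μ
  = 0.619 × 60.2 + 0.381 × 51.6
  = 37.2638 + 19.6596
  = 56.923
  ≈ 56.92

56.92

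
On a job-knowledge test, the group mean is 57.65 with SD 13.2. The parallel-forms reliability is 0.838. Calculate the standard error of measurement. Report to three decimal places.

5.313

SEM = SD · √(1 − ρ) = 13.2 × √0.162 = 13.2 × 0.4025 = 5.3129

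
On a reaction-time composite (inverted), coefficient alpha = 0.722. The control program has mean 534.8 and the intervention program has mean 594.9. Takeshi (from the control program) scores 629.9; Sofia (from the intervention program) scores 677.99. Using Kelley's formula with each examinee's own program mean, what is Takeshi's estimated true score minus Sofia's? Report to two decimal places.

-51.43

T̂_Takeshi = 0.722(629.9) + 0.278(534.8) = 603.4622
T̂_Sofia = 0.722(677.99) + 0.278(594.9) = 654.8910
Difference = 603.4622 − 654.8910 = -51.4288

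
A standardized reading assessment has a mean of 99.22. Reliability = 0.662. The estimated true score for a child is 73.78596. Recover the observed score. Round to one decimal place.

60.8

T̂ = ρX + (1 − ρ)μ  ⇒  X = (T̂ − (1 − ρ)μ) / ρ
X = (73.78596 − 0.338 × 99.22) / 0.662 = (73.78596 − 33.53636) / 0.662 = 40.24960 / 0.662 = 60.800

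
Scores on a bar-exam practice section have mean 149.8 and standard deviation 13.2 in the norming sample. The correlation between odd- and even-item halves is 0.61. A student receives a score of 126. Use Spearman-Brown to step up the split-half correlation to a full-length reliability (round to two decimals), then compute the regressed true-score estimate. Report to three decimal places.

Spearman-Brown: ρ = 2r/(1 + r) = 2(0.61)/(1 + 0.61) = 1.220/1.61 = 0.7578 → 0.76
Regress the observed score toward the mean by the unreliability: T̂ = 0.76·126 + 0.24·149.8 = 95.76 + 35.952 = 131.7120.

131.712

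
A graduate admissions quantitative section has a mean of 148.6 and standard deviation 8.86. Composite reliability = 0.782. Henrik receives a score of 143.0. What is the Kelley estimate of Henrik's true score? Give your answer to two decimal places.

144.22

Kelley's formula gives T̂ = 0.782·143.0 + 0.218·148.6 = 111.8260 + 32.3948 = 144.221.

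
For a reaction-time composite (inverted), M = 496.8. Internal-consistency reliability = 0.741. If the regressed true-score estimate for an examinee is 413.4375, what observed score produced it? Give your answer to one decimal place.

384.3

T̂ = ρX + (1 − ρ)μ  ⇒  X = (T̂ − (1 − ρ)μ) / ρ
X = (413.4375 − 0.259 × 496.8) / 0.741 = (413.4375 − 128.6712) / 0.741 = 284.7663 / 0.741 = 384.300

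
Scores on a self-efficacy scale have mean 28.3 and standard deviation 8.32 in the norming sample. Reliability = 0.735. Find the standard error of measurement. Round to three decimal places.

4.283

SEM = SD · √(1 − ρ) = 8.32 × √0.265 = 8.32 × 0.5148 = 4.2830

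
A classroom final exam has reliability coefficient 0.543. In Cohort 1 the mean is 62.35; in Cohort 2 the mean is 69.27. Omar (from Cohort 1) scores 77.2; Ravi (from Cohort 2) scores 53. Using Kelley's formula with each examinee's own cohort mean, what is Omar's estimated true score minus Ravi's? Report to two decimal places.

T̂_Omar = 0.543(77.2) + 0.457(62.35) = 70.4136
T̂_Ravi = 0.543(53) + 0.457(69.27) = 60.4354
Difference = 70.4136 − 60.4354 = 9.9782

9.98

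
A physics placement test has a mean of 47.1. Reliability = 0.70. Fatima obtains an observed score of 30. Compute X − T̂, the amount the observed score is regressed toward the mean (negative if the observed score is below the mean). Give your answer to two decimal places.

-5.13

T̂ = 0.70(30) + 0.30(47.1) = 21.00 + 14.130 = 35.1300 → 35.130
X − T̂ = 30 − 35.130 = -5.130 → -5.13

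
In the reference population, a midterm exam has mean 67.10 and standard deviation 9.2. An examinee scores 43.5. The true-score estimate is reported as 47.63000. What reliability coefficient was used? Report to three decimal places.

0.825

T̂ = ρX + (1 − ρ)μ  ⇒  T̂ − μ = ρ(X − μ)
ρ = (T̂ − μ)/(X − μ) = (47.63000 − 67.10) / (43.5 − 67.10) = -19.47000 / -23.60 = 0.82500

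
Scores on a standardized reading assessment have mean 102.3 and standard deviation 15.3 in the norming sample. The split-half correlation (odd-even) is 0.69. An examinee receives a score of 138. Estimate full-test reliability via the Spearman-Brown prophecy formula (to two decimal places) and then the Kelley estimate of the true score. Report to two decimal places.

131.57

Spearman-Brown: ρ = 2r/(1 + r) = 2(0.69)/(1 + 0.69) = 1.380/1.69 = 0.8166 → 0.82
Kelley's formula gives T̂ = 0.82·138 + 0.18·102.3 = 113.16 + 18.414 = 131.574.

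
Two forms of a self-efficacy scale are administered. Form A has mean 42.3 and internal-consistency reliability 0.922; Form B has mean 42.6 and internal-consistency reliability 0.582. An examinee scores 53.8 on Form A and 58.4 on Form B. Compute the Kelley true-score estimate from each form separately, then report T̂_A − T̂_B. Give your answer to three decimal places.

1.107

T̂_A = 0.922(53.8) + 0.078(42.3) = 52.90300
T̂_B = 0.582(58.4) + 0.418(42.6) = 51.79560
T̂_A − T̂_B = 1.10740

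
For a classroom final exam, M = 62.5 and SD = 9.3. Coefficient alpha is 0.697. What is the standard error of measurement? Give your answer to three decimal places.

5.119

SEM = SD · √(1 − ρ) = 9.3 × √0.303 = 9.3 × 0.5505 = 5.1192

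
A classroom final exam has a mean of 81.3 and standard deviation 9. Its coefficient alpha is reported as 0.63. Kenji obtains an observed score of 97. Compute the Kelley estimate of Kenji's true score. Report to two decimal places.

T̂ = 0.63(97) + 0.37(81.3) = 61.11 + 30.081 = 91.191 → 91.19

91.19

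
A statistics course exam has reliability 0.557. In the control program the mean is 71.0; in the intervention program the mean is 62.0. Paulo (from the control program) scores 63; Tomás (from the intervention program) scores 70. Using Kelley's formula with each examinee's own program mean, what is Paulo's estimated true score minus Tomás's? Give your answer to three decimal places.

0.088

T̂_Paulo = 0.557(63) + 0.443(71.0) = 66.54400
T̂_Tomás = 0.557(70) + 0.443(62.0) = 66.45600
Difference = 66.54400 − 66.45600 = 0.08800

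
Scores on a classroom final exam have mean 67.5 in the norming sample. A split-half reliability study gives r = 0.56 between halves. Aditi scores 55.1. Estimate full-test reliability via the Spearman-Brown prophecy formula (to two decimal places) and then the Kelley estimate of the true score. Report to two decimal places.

Spearman-Brown: ρ = 2r/(1 + r) = 2(0.56)/(1 + 0.56) = 1.120/1.56 = 0.7179 → 0.72
Weight the observed score by reliability and the mean by (1 − reliability): T̂ = 0.72·55.1 + 0.28·67.5 = 39.672 + 18.900 = 58.572.

58.57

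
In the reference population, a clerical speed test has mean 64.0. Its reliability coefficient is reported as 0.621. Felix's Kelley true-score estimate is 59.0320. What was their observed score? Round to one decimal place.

56.0

T̂ = ρX + (1 − ρ)μ  ⇒  X = (T̂ − (1 − ρ)μ) / ρ
X = (59.0320 − 0.379 × 64.0) / 0.621 = (59.0320 − 24.2560) / 0.621 = 34.7760 / 0.621 = 56.000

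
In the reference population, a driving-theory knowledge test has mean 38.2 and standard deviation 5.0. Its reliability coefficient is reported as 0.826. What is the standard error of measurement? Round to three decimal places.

2.086

SEM = SD · √(1 − ρ) = 5.0 × √0.174 = 5.0 × 0.4171 = 2.0857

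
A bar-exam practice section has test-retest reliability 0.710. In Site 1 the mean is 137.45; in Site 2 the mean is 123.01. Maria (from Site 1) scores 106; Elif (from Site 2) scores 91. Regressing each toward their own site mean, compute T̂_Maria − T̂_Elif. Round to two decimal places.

T̂_Maria = 0.710(106) + 0.290(137.45) = 115.1205
T̂_Elif = 0.710(91) + 0.290(123.01) = 100.2829
Difference = 115.1205 − 100.2829 = 14.8376

14.84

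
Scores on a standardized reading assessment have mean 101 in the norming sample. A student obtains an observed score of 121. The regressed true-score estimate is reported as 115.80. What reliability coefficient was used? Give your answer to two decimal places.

0.74

T̂ = ρX + (1 − ρ)μ  ⇒  T̂ − μ = ρ(X − μ)
ρ = (T̂ − μ)/(X − μ) = (115.80 − 101) / (121 − 101) = 14.80 / 20.0 = 0.7400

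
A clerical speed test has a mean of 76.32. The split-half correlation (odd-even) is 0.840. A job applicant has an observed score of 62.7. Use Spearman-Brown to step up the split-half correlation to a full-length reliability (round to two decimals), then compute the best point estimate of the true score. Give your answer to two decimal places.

Spearman-Brown: ρ = 2r/(1 + r) = 2(0.840)/(1 + 0.840) = 1.6800/1.840 = 0.9130 → 0.91
Regress the observed score toward the mean by the unreliability: T̂ = 0.91·62.7 + 0.09·76.32 = 57.057 + 6.8688 = 63.926.

63.93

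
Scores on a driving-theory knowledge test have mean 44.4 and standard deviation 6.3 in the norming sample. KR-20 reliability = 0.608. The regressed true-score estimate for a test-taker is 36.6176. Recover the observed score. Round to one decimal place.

31.6

T̂ = ρX + (1 − ρ)μ  ⇒  X = (T̂ − (1 − ρ)μ) / ρ
X = (36.6176 − 0.392 × 44.4) / 0.608 = (36.6176 − 17.4048) / 0.608 = 19.2128 / 0.608 = 31.600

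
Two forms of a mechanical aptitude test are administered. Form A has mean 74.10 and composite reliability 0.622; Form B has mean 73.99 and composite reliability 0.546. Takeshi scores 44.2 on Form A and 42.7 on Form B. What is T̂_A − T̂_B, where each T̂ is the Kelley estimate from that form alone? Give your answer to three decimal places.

-1.403

T̂_A = 0.622(44.2) + 0.378(74.10) = 55.50220
T̂_B = 0.546(42.7) + 0.454(73.99) = 56.90566
T̂_A − T̂_B = -1.40346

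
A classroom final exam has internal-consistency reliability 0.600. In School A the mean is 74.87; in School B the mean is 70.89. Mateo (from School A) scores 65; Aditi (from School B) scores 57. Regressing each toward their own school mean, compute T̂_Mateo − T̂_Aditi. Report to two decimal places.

T̂_Mateo = 0.600(65) + 0.400(74.87) = 68.9480
T̂_Aditi = 0.600(57) + 0.400(70.89) = 62.5560
Difference = 68.9480 − 62.5560 = 6.3920

6.39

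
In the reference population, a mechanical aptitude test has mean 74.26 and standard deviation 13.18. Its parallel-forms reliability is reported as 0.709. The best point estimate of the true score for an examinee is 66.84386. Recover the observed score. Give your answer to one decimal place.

T̂ = ρX + (1 − ρ)μ  ⇒  X = (T̂ − (1 − ρ)μ) / ρ
X = (66.84386 − 0.291 × 74.26) / 0.709 = (66.84386 − 21.60966) / 0.709 = 45.23420 / 0.709 = 63.800

63.8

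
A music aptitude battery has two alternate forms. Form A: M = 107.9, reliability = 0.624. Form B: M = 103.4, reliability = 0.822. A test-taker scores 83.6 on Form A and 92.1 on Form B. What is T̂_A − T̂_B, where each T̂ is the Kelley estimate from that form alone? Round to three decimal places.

-1.375

T̂_A = 0.624(83.6) + 0.376(107.9) = 92.73680
T̂_B = 0.822(92.1) + 0.178(103.4) = 94.11140
T̂_A − T̂_B = -1.37460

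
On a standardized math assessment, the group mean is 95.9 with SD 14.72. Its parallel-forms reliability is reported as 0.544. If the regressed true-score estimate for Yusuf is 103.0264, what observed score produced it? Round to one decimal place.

T̂ = ρX + (1 − ρ)μ  ⇒  X = (T̂ − (1 − ρ)μ) / ρ
X = (103.0264 − 0.456 × 95.9) / 0.544 = (103.0264 − 43.7304) / 0.544 = 59.2960 / 0.544 = 109.000

109.0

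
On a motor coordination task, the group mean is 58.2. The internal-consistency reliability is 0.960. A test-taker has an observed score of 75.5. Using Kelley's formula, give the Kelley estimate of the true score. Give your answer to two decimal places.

74.81

T̂ = ρX + (1 − ρ)μ
  = 0.960 × 75.5 + 0.040 × 58.2
  = 72.4800 + 2.3280
  = 74.808
  ≈ 74.81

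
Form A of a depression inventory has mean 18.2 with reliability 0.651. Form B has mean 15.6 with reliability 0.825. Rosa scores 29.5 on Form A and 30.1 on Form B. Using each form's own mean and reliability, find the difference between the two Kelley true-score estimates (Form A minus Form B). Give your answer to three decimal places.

-2.006

T̂_A = 0.651(29.5) + 0.349(18.2) = 25.55630
T̂_B = 0.825(30.1) + 0.175(15.6) = 27.56250
T̂_A − T̂_B = -2.00620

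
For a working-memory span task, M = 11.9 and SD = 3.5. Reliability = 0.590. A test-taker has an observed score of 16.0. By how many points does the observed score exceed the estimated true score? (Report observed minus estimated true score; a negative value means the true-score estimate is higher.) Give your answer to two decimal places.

T̂ = 0.590(16.0) + 0.410(11.9) = 9.4400 + 4.8790 = 14.3190 → 14.319
X − T̂ = 16.0 − 14.319 = 1.681 → 1.68

1.68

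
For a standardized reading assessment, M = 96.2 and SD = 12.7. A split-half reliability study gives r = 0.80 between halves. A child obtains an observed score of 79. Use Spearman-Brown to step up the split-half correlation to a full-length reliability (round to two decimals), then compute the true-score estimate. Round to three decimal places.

Spearman-Brown: ρ = 2r/(1 + r) = 2(0.80)/(1 + 0.80) = 1.600/1.80 = 0.8889 → 0.89
T̂ = 0.89(79) + 0.11(96.2) = 70.31 + 10.582 = 80.8920 → 80.892

80.892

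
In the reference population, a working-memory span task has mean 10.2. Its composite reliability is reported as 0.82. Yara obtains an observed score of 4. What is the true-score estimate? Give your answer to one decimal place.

T̂ = 0.82(4) + 0.18(10.2) = 3.28 + 1.836 = 5.12 → 5.1

5.1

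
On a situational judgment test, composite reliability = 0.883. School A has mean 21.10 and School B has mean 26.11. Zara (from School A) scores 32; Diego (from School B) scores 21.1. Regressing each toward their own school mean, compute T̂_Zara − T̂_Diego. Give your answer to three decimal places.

T̂_Zara = 0.883(32) + 0.117(21.10) = 30.72470
T̂_Diego = 0.883(21.1) + 0.117(26.11) = 21.68617
Difference = 30.72470 − 21.68617 = 9.03853

9.039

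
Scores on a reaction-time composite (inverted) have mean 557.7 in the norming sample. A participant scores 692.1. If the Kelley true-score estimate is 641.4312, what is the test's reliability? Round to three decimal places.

0.623

T̂ = ρX + (1 − ρ)μ  ⇒  T̂ − μ = ρ(X − μ)
ρ = (T̂ − μ)/(X − μ) = (641.4312 − 557.7) / (692.1 − 557.7) = 83.7312 / 134.4 = 0.62300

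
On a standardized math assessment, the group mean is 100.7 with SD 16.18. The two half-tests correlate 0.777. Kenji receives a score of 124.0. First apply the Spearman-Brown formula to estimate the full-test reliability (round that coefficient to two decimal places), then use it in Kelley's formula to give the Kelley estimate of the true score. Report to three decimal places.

Spearman-Brown: ρ = 2r/(1 + r) = 2(0.777)/(1 + 0.777) = 1.5540/1.777 = 0.8745 → 0.87
Weight the observed score by reliability and the mean by (1 − reliability): T̂ = 0.87·124.0 + 0.13·100.7 = 107.880 + 13.091 = 120.9710.

120.971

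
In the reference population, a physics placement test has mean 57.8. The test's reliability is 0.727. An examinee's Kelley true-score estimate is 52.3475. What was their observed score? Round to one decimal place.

T̂ = ρX + (1 − ρ)μ  ⇒  X = (T̂ − (1 − ρ)μ) / ρ
X = (52.3475 − 0.273 × 57.8) / 0.727 = (52.3475 − 15.7794) / 0.727 = 36.5681 / 0.727 = 50.300

50.3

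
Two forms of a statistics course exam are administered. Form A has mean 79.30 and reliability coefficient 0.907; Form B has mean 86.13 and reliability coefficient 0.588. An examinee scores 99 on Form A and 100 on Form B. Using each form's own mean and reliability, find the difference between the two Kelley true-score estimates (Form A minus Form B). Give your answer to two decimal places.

T̂_A = 0.907(99) + 0.093(79.30) = 97.1679
T̂_B = 0.588(100) + 0.412(86.13) = 94.2856
T̂_A − T̂_B = 2.8823

2.88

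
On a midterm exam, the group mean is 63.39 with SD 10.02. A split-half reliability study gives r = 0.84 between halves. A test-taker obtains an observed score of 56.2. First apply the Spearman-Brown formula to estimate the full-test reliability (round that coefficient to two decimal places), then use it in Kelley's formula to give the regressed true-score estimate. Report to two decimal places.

Spearman-Brown: ρ = 2r/(1 + r) = 2(0.84)/(1 + 0.84) = 1.680/1.84 = 0.9130 → 0.91
T̂ = ρX + (1 − ρ)μ
  = 0.91 × 56.2 + 0.09 × 63.39
  = 51.142 + 5.7051
  = 56.847
  ≈ 56.85

56.85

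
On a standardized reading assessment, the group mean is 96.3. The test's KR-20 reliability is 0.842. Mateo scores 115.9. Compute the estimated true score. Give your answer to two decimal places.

T̂ = ρX + (1 − ρ)μ
  = 0.842 × 115.9 + 0.158 × 96.3
  = 97.5878 + 15.2154
  = 112.803
  ≈ 112.80

112.80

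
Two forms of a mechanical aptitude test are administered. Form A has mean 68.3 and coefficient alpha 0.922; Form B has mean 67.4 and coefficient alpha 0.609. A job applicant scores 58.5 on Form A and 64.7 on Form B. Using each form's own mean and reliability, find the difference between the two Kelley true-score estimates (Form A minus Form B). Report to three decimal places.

T̂_A = 0.922(58.5) + 0.078(68.3) = 59.26440
T̂_B = 0.609(64.7) + 0.391(67.4) = 65.75570
T̂_A − T̂_B = -6.49130

-6.491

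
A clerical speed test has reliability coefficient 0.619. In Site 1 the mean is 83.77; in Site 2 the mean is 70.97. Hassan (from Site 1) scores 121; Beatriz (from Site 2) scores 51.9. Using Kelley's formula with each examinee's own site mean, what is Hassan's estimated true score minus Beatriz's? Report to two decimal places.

T̂_Hassan = 0.619(121) + 0.381(83.77) = 106.8154
T̂_Beatriz = 0.619(51.9) + 0.381(70.97) = 59.1657
Difference = 106.8154 − 59.1657 = 47.6497

47.65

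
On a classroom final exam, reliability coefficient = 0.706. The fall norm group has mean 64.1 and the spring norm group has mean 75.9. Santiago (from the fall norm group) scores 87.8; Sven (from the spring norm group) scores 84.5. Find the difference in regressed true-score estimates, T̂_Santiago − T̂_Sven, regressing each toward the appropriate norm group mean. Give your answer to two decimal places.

T̂_Santiago = 0.706(87.8) + 0.294(64.1) = 80.8322
T̂_Sven = 0.706(84.5) + 0.294(75.9) = 81.9716
Difference = 80.8322 − 81.9716 = -1.1394

-1.14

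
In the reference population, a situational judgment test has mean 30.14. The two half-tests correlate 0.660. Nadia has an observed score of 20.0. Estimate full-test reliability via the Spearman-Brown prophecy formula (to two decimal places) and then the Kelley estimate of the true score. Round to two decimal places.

Spearman-Brown: ρ = 2r/(1 + r) = 2(0.660)/(1 + 0.660) = 1.3200/1.660 = 0.7952 → 0.80
Kelley's formula gives T̂ = 0.80·20.0 + 0.20·30.14 = 16.000 + 6.0280 = 22.028.

22.03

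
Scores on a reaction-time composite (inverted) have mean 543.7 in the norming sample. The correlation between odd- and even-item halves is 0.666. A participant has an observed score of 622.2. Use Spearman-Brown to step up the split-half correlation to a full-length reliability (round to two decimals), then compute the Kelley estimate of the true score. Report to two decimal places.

Spearman-Brown: ρ = 2r/(1 + r) = 2(0.666)/(1 + 0.666) = 1.3320/1.666 = 0.7995 → 0.80
Weight the observed score by reliability and the mean by (1 − reliability): T̂ = 0.80·622.2 + 0.20·543.7 = 497.760 + 108.740 = 606.500.

606.50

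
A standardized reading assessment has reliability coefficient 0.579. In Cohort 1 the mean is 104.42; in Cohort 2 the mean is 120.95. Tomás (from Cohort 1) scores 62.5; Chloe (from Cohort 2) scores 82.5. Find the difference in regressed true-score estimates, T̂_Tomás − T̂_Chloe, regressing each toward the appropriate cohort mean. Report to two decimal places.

-18.54

T̂_Tomás = 0.579(62.5) + 0.421(104.42) = 80.1483
T̂_Chloe = 0.579(82.5) + 0.421(120.95) = 98.6875
Difference = 80.1483 − 98.6875 = -18.5391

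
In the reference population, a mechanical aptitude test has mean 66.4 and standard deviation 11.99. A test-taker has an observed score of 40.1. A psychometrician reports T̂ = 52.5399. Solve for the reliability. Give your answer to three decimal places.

0.527

T̂ = ρX + (1 − ρ)μ  ⇒  T̂ − μ = ρ(X − μ)
ρ = (T̂ − μ)/(X − μ) = (52.5399 − 66.4) / (40.1 − 66.4) = -13.8601 / -26.3 = 0.52700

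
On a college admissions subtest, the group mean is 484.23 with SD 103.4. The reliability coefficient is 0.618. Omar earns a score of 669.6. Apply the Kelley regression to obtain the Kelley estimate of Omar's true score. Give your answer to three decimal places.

598.789

Kelley's formula gives T̂ = 0.618·669.6 + 0.382·484.23 = 413.8128 + 184.97586 = 598.7887.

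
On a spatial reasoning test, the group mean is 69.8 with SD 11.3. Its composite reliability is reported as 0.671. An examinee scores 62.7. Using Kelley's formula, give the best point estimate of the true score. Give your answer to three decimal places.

65.036

T̂ = ρX + (1 − ρ)μ
  = 0.671 × 62.7 + 0.329 × 69.8
  = 42.0717 + 22.9642
  = 65.0359
  ≈ 65.036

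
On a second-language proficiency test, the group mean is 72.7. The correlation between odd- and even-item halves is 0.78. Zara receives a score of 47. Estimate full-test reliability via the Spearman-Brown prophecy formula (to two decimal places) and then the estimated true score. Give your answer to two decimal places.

50.08

Spearman-Brown: ρ = 2r/(1 + r) = 2(0.78)/(1 + 0.78) = 1.560/1.78 = 0.8764 → 0.88
T̂ = 0.88(47) + 0.12(72.7) = 41.36 + 8.724 = 50.084 → 50.08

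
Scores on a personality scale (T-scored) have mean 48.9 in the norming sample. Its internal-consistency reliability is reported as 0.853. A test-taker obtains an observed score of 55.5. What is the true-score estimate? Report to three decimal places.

54.530

Regress the observed score toward the mean by the unreliability: T̂ = 0.853·55.5 + 0.147·48.9 = 47.3415 + 7.1883 = 54.5298.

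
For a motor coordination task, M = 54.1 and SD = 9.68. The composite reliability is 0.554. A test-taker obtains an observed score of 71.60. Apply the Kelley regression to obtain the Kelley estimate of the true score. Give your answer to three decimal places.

T̂ = 0.554(71.60) + 0.446(54.1) = 39.66640 + 24.1286 = 63.7950 → 63.795

63.795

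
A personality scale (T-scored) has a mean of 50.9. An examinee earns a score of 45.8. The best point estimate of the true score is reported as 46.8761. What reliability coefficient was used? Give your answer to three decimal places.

T̂ = ρX + (1 − ρ)μ  ⇒  T̂ − μ = ρ(X − μ)
ρ = (T̂ − μ)/(X − μ) = (46.8761 − 50.9) / (45.8 − 50.9) = -4.0239 / -5.1 = 0.78900

0.789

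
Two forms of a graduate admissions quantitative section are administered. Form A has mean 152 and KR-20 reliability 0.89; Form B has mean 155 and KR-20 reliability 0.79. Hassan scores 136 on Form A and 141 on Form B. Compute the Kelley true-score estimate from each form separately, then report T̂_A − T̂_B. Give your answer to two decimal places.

T̂_A = 0.89(136) + 0.11(152) = 137.7600
T̂_B = 0.79(141) + 0.21(155) = 143.9400
T̂_A − T̂_B = -6.1800

-6.18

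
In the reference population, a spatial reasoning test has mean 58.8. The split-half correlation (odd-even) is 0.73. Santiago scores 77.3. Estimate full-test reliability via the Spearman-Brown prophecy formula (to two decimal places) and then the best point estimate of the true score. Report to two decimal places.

Spearman-Brown: ρ = 2r/(1 + r) = 2(0.73)/(1 + 0.73) = 1.460/1.73 = 0.8439 → 0.84
T̂ = ρX + (1 − ρ)μ
  = 0.84 × 77.3 + 0.16 × 58.8
  = 64.932 + 9.408
  = 74.340
  ≈ 74.34

74.34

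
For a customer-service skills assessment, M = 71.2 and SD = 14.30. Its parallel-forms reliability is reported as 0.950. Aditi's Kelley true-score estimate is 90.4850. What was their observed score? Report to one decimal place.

91.5

T̂ = ρX + (1 − ρ)μ  ⇒  X = (T̂ − (1 − ρ)μ) / ρ
X = (90.4850 − 0.050 × 71.2) / 0.950 = (90.4850 − 3.5600) / 0.950 = 86.9250 / 0.950 = 91.500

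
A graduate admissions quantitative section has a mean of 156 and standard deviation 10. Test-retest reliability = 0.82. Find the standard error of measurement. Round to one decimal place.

SEM = SD · √(1 − ρ) = 10 × √0.18 = 10 × 0.4243 = 4.243

4.2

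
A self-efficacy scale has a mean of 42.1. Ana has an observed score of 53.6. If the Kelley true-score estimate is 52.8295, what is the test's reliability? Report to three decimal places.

T̂ = ρX + (1 − ρ)μ  ⇒  T̂ − μ = ρ(X − μ)
ρ = (T̂ − μ)/(X − μ) = (52.8295 − 42.1) / (53.6 − 42.1) = 10.7295 / 11.5 = 0.93300

0.933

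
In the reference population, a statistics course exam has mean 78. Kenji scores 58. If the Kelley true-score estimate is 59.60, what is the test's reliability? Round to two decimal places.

T̂ = ρX + (1 − ρ)μ  ⇒  T̂ − μ = ρ(X − μ)
ρ = (T̂ − μ)/(X − μ) = (59.60 − 78) / (58 − 78) = -18.40 / -20.0 = 0.9200

0.92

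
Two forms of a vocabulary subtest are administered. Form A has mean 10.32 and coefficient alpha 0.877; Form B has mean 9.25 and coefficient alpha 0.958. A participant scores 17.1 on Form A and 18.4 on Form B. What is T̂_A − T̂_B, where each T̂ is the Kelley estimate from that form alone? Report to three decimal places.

-1.750

T̂_A = 0.877(17.1) + 0.123(10.32) = 16.26606
T̂_B = 0.958(18.4) + 0.042(9.25) = 18.01570
T̂_A − T̂_B = -1.74964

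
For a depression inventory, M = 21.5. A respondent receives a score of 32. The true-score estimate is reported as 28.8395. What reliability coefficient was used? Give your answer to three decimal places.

0.699

T̂ = ρX + (1 − ρ)μ  ⇒  T̂ − μ = ρ(X − μ)
ρ = (T̂ − μ)/(X − μ) = (28.8395 − 21.5) / (32 − 21.5) = 7.3395 / 10.5 = 0.69900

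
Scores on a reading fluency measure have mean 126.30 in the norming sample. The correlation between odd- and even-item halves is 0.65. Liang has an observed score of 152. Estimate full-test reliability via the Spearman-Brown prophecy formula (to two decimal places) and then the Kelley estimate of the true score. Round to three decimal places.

146.603

Spearman-Brown: ρ = 2r/(1 + r) = 2(0.65)/(1 + 0.65) = 1.300/1.65 = 0.7879 → 0.79
Kelley's formula gives T̂ = 0.79·152 + 0.21·126.30 = 120.08 + 26.5230 = 146.6030.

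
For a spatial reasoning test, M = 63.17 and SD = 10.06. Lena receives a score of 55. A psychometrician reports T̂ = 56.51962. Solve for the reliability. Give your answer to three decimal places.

T̂ = ρX + (1 − ρ)μ  ⇒  T̂ − μ = ρ(X − μ)
ρ = (T̂ − μ)/(X − μ) = (56.51962 − 63.17) / (55 − 63.17) = -6.65038 / -8.17 = 0.81400

0.814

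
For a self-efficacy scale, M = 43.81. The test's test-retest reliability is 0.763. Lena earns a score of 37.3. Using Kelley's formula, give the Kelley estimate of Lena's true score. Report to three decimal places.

T̂ = 0.763(37.3) + 0.237(43.81) = 28.4599 + 10.38297 = 38.8429 → 38.843

38.843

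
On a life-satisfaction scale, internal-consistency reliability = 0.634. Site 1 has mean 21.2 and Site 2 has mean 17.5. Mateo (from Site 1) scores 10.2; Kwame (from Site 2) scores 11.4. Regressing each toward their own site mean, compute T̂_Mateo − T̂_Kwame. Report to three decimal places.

T̂_Mateo = 0.634(10.2) + 0.366(21.2) = 14.22600
T̂_Kwame = 0.634(11.4) + 0.366(17.5) = 13.63260
Difference = 14.22600 − 13.63260 = 0.59340

0.593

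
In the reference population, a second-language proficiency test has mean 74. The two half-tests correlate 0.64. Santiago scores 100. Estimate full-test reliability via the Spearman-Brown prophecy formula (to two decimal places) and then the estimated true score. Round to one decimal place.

94.3

Spearman-Brown: ρ = 2r/(1 + r) = 2(0.64)/(1 + 0.64) = 1.280/1.64 = 0.7805 → 0.78
T̂ = 0.78(100) + 0.22(74) = 78.00 + 16.28 = 94.28 → 94.3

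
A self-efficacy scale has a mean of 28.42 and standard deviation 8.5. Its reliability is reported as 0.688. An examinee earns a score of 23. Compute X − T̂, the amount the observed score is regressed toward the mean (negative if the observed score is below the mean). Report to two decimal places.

-1.69

T̂ = 0.688(23) + 0.312(28.42) = 15.824 + 8.86704 = 24.6910 → 24.691
X − T̂ = 23 − 24.691 = -1.691 → -1.69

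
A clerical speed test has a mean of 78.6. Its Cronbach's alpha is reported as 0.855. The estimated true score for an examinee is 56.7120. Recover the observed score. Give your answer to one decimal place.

T̂ = ρX + (1 − ρ)μ  ⇒  X = (T̂ − (1 − ρ)μ) / ρ
X = (56.7120 − 0.145 × 78.6) / 0.855 = (56.7120 − 11.3970) / 0.855 = 45.3150 / 0.855 = 53.000

53.0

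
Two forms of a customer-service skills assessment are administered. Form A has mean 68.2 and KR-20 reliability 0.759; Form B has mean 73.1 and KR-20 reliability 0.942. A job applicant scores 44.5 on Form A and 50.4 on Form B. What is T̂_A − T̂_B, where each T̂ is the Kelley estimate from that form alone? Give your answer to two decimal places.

T̂_A = 0.759(44.5) + 0.241(68.2) = 50.2117
T̂_B = 0.942(50.4) + 0.058(73.1) = 51.7166
T̂_A − T̂_B = -1.5049

-1.50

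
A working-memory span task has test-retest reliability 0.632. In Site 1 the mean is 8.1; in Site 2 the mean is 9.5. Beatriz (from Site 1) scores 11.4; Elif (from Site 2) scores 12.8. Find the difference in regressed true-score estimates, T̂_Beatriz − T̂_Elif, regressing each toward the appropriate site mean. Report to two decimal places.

-1.40

T̂_Beatriz = 0.632(11.4) + 0.368(8.1) = 10.1856
T̂_Elif = 0.632(12.8) + 0.368(9.5) = 11.5856
Difference = 10.1856 − 11.5856 = -1.4000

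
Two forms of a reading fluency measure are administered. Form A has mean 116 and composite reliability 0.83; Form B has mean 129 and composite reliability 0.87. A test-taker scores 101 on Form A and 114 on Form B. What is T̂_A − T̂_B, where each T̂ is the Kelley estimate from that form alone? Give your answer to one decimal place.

T̂_A = 0.83(101) + 0.17(116) = 103.550
T̂_B = 0.87(114) + 0.13(129) = 115.950
T̂_A − T̂_B = -12.400

-12.4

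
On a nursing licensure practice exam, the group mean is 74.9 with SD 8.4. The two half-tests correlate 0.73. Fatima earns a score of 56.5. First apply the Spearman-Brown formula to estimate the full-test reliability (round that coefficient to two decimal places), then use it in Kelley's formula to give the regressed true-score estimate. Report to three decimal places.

59.444

Spearman-Brown: ρ = 2r/(1 + r) = 2(0.73)/(1 + 0.73) = 1.460/1.73 = 0.8439 → 0.84
Kelley's formula gives T̂ = 0.84·56.5 + 0.16·74.9 = 47.460 + 11.984 = 59.4440.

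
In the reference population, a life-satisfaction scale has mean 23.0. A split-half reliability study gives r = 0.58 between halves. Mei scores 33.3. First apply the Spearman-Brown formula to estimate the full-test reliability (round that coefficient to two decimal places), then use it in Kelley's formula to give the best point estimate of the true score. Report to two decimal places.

30.52

Spearman-Brown: ρ = 2r/(1 + r) = 2(0.58)/(1 + 0.58) = 1.160/1.58 = 0.7342 → 0.73
T̂ = 0.73(33.3) + 0.27(23.0) = 24.309 + 6.210 = 30.519 → 30.52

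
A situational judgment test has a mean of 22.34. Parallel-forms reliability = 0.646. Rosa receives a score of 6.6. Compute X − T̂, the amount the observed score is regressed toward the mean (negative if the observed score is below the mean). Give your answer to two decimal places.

-5.57

T̂ = ρX + (1 − ρ)μ
  = 0.646 × 6.6 + 0.354 × 22.34
  = 4.2636 + 7.90836
  = 12.1720
  ≈ 12.172
X − T̂ = 6.6 − 12.172 = -5.572 → -5.57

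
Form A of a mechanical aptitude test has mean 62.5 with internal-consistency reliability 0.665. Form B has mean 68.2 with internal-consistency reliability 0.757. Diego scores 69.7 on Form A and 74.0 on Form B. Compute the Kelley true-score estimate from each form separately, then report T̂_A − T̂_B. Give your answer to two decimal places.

-5.30

T̂_A = 0.665(69.7) + 0.335(62.5) = 67.2880
T̂_B = 0.757(74.0) + 0.243(68.2) = 72.5906
T̂_A − T̂_B = -5.3026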